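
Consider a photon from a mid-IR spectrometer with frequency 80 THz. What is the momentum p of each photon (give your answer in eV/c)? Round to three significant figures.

Convert to SI: f = 80 THz = 8.0·10^13 Hz.
Apply p = hf/c: p = 1.768·10^-28 kg·m/s.
Converting to eV/c: p = 0.3309 eV/c ≈ 0.331 eV/c.

0.331 eV/c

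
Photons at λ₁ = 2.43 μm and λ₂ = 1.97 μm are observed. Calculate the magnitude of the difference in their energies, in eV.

0.119 eV

Using E = hc/λ: E₁ = 8.175e-20 J, E₂ = 1.008e-19 J.
|ΔE| = |8.175e-20 − 1.008e-19| = 1.91e-20 J = 0.119 eV.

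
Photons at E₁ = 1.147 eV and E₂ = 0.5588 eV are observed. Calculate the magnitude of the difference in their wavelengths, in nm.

1140 nm

Using λ = hc/E: λ₁ = 1.0809 × 10^-6 m, λ₂ = 2.2188 × 10^-6 m.
|Δλ| = |1.0809 × 10^-6 − 2.2188 × 10^-6| = 1.14 × 10^-6 m = 1140 nm.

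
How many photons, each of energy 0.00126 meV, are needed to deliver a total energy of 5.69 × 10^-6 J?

Per-photon energy: E = 2.019 × 10^-25 J (from energy = 0.00126 meV).
N = E_total / E_photon = 5.69 × 10^-6 J / 2.019 × 10^-25 J = 2.82 × 10^19.

2.82 × 10^19 photons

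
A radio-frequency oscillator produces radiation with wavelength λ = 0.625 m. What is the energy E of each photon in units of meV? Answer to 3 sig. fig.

1.98e-3 meV

Since E = hc/λ for a photon, E = 3.178e-25 J.
Converting to meV: E = 0.001984 meV ≈ 1.98e-3 meV.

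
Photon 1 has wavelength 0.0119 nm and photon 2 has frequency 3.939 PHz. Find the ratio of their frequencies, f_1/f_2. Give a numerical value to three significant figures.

6400

f_1 = 2.519e19 Hz (from wavelength = 0.0119 nm, via f = c/λ).
f_2 = 3.939e15 Hz (from frequency = 3.939 PHz, via f given directly).
Ratio = 2.519e19 / 3.939e15 = 6400.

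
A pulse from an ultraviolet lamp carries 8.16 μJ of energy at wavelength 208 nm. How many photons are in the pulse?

Per-photon energy: E = 9.550 × 10^-19 J (from wavelength = 208 nm).
N = E_total / E_photon = 8.16 × 10^-6 J / 9.550 × 10^-19 J = 8.54 × 10^12.

8.54 × 10^12 photons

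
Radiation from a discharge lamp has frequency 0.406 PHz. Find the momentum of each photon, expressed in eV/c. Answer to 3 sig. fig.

Use h = 6.62607015·10^-34 J·s, c = 2.99792458·10^8 m/s, 1 eV = 1.602176634·10^-19 J.
First convert: f = 0.406 PHz = 4.06·10^14 Hz.
The photon relation is p = hf/c, giving p = 8.973·10^-28 kg·m/s.
Converting to eV/c: p = 1.679 eV/c ≈ 1.68 eV/c.

1.68 eV/c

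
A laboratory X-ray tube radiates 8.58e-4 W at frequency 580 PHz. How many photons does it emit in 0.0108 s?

2.41e10 photons

Total energy: E_total = P·t = 8.58e-4 × 0.0108 = 9.266e-6 J.
Per-photon energy: E = 3.843e-16 J.
N = E_total / E_photon = 2.41e10.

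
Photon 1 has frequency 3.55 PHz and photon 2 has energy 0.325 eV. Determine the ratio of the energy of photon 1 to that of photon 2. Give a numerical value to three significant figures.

E_1 = 2.352 × 10^-18 J (from frequency = 3.55 PHz, via E = hf).
E_2 = 5.207 × 10^-20 J (from energy = 0.325 eV, via E given directly).
Ratio = 2.352 × 10^-18 / 5.207 × 10^-20 = 45.2.

45.2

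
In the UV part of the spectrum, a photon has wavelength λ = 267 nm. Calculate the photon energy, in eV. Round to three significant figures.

(h = 6.62607015e-34 J·s, c = 2.99792458e8 m/s, 1 eV = 1.602176634e-19 J.)
First convert: λ = 267 nm = 2.67e-7 m.
Apply E = hc/λ: E = 7.440e-19 J.
Converting to eV: E = 4.644 eV ≈ 4.64 eV.

4.64 eV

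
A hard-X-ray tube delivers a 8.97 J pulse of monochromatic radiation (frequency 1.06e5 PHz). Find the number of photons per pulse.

Per-photon energy: E = 7.024e-14 J (from frequency = 1.06e5 PHz).
N = E_total / E_photon = 8.97 J / 7.024e-14 J = 1.28e14.

1.28e14 photons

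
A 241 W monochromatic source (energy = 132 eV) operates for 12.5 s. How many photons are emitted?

1.42 × 10^20 photons

Total energy: E_total = P·t = 241 × 12.5 = 3012 J.
Per-photon energy: E = 2.115 × 10^-17 J.
N = E_total / E_photon = 1.42 × 10^20.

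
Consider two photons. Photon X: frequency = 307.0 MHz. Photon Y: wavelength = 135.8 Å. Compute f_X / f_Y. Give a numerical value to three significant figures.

f_X = 3.070 × 10^8 Hz (from frequency = 307.0 MHz, via f given directly).
f_Y = 2.208 × 10^16 Hz (from wavelength = 135.8 Å, via f = c/λ).
Ratio = 3.070 × 10^8 / 2.208 × 10^16 = 1.39 × 10^-8.

1.39 × 10^-8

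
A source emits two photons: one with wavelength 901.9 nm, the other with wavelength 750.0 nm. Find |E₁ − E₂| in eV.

Using E = hc/λ: E₁ = 2.2025·10^-19 J, E₂ = 2.6486·10^-19 J.
|ΔE| = |2.2025·10^-19 − 2.6486·10^-19| = 4.46·10^-20 J = 0.278 eV.

0.278 eV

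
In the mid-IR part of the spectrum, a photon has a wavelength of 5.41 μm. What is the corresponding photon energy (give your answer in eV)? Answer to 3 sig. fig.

In SI units: λ = 5.41 μm = 5.41e-6 m.
Since E = hc/λ for a photon, E = 3.672e-20 J.
Converting to eV: E = 0.2292 eV ≈ 0.229 eV.

0.229 eV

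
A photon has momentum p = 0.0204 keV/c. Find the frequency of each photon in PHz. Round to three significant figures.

4.93 PHz

Use h = 6.62607015 × 10^-34 J·s, c = 2.99792458 × 10^8 m/s, 1 eV = 1.602176634 × 10^-19 J.
Convert to SI: p = 0.0204 keV/c = 1.0902 × 10^-26 kg·m/s.
For a photon f = pc/h, so f = 4.933 × 10^15 Hz.
Converting to PHz: f = 4.933 PHz ≈ 4.93 PHz.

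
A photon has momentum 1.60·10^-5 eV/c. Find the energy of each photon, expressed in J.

(c = 2.99792458·10^8 m/s, 1 eV = 1.602176634·10^-19 J.)
Convert to SI: p = 1.60·10^-5 eV/c = 8.5509·10^-33 kg·m/s.
Since E = pc for a photon, E = 2.563·10^-24 J.
So E ≈ 2.56·10^-24 J.

2.56·10^-24 J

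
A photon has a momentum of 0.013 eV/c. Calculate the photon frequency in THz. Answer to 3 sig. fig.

3.14 THz

In SI units: p = 0.013 eV/c = 6.9476e-30 kg·m/s.
Apply f = pc/h: f = 3.143e12 Hz.
Converting to THz: f = 3.143 THz ≈ 3.14 THz.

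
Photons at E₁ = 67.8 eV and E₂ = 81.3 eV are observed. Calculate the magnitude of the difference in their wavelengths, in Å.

30.4 Å

Using λ = hc/E: λ₁ = 1.829·10^-8 m, λ₂ = 1.525·10^-8 m.
|Δλ| = |1.829·10^-8 − 1.525·10^-8| = 3.04·10^-9 m = 30.4 Å.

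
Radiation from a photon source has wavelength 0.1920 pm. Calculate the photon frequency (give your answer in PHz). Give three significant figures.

1.56e6 PHz

(c = 2.99792458e8 m/s.)
In SI units: λ = 0.1920 pm = 1.920e-13 m.
Apply f = c/λ: f = 1.561e21 Hz.
Converting to PHz: f = 1.561e6 PHz ≈ 1.56e6 PHz.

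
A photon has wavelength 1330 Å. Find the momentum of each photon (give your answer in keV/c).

9.32e-3 keV/c

(h = 6.62607015e-34 J·s, c = 2.99792458e8 m/s, 1 eV = 1.602176634e-19 J.)
First convert: λ = 1330 Å = 1.33e-7 m.
Apply p = h/λ: p = 4.982e-27 kg·m/s.
Converting to keV/c: p = 0.009322 keV/c ≈ 9.32e-3 keV/c.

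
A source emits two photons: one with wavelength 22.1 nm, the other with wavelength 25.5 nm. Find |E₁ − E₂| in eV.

7.48 eV

Using E = hc/λ: E₁ = 8.988e-18 J, E₂ = 7.790e-18 J.
|ΔE| = |8.988e-18 − 7.790e-18| = 1.20e-18 J = 7.48 eV.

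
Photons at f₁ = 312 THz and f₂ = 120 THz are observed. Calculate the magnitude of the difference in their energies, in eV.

Using E = hf: E₁ = 2.067 × 10^-19 J, E₂ = 7.951 × 10^-20 J.
|ΔE| = |2.067 × 10^-19 − 7.951 × 10^-20| = 1.27 × 10^-19 J = 0.794 eV.

0.794 eV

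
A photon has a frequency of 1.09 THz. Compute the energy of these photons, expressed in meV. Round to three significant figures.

First convert: f = 1.09 THz = 1.09e12 Hz.
The photon relation is E = hf, giving E = 7.222e-22 J.
Converting to meV: E = 4.508 meV ≈ 4.51 meV.

4.51 meV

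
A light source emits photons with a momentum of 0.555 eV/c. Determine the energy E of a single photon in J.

Use c = 2.99792458e8 m/s, 1 eV = 1.602176634e-19 J.
In SI units: p = 0.555 eV/c = 2.9661e-28 kg·m/s.
For a photon E = pc, so E = 8.892e-20 J.
So E ≈ 8.89e-20 J.

8.89e-20 J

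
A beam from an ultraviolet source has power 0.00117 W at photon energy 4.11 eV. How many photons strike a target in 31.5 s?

Total energy: E_total = P·t = 0.00117 × 31.5 = 0.03685 J.
Per-photon energy: E = 6.585 × 10^-19 J.
N = E_total / E_photon = 5.60 × 10^16.

5.60 × 10^16 photons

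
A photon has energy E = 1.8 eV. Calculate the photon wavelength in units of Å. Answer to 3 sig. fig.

6890 Å

In SI units: E = 1.8 eV = 2.8839 × 10^-19 J.
Apply λ = hc/E: λ = 6.888 × 10^-7 m.
Converting to Å: λ = 6888 Å ≈ 6890 Å.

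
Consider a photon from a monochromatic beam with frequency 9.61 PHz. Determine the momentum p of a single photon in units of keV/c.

0.0397 keV/c

(h = 6.62607015 × 10^-34 J·s, c = 2.99792458 × 10^8 m/s, 1 eV = 1.602176634 × 10^-19 J.)
First convert: f = 9.61 PHz = 9.61 × 10^15 Hz.
Apply p = hf/c: p = 2.124 × 10^-26 kg·m/s.
Converting to keV/c: p = 0.03974 keV/c ≈ 0.0397 keV/c.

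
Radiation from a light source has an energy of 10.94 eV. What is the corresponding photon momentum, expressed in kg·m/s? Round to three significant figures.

5.85 × 10^-27 kg·m/s

Convert to SI: E = 10.94 eV = 1.7528 × 10^-18 J.
For a photon p = E/c, so p = 5.847 × 10^-27 kg·m/s.
So p ≈ 5.85 × 10^-27 kg·m/s.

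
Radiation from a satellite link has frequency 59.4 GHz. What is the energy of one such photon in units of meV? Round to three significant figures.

Take h = 6.62607015e-34 J·s, 1 eV = 1.602176634e-19 J.
First convert: f = 59.4 GHz = 5.94e10 Hz.
Apply E = hf: E = 3.936e-23 J.
Converting to meV: E = 0.2457 meV ≈ 0.246 meV.

0.246 meV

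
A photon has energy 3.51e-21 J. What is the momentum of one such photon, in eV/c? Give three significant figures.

0.0219 eV/c

(c = 2.99792458e8 m/s, 1 eV = 1.602176634e-19 J.)
For a photon p = E/c, so p = 1.171e-29 kg·m/s.
Converting to eV/c: p = 0.02191 eV/c ≈ 0.0219 eV/c.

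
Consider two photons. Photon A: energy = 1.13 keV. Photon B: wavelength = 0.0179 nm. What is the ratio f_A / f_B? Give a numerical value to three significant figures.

f_A = 2.732e17 Hz (from energy = 1.13 keV, via f = E/h).
f_B = 1.675e19 Hz (from wavelength = 0.0179 nm, via f = c/λ).
Ratio = 2.732e17 / 1.675e19 = 0.0163.

0.0163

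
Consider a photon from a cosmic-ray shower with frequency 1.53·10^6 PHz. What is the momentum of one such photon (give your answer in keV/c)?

First convert: f = 1.53·10^6 PHz = 1.53·10^21 Hz.
For a photon p = hf/c, so p = 3.382·10^-21 kg·m/s.
Converting to keV/c: p = 6328 keV/c ≈ 6330 keV/c.

6330 keV/c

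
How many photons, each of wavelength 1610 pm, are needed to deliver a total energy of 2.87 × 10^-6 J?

2.33 × 10^10 photons

Per-photon energy: E = 1.234 × 10^-16 J (from wavelength = 1610 pm).
N = E_total / E_photon = 2.87 × 10^-6 J / 1.234 × 10^-16 J = 2.33 × 10^10.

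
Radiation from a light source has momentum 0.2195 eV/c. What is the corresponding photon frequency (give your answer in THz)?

53.1 THz

In SI units: p = 0.2195 eV/c = 1.1731·10^-28 kg·m/s.
The photon relation is f = pc/h, giving f = 5.307·10^13 Hz.
Converting to THz: f = 53.07 THz ≈ 53.1 THz.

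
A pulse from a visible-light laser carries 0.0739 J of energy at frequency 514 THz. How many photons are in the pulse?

2.17e17 photons

Per-photon energy: E = 3.406e-19 J (from frequency = 514 THz).
N = E_total / E_photon = 0.0739 J / 3.406e-19 J = 2.17e17.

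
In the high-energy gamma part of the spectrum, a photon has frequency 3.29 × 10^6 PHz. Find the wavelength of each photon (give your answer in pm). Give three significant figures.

0.0911 pm

In SI units: f = 3.29 × 10^6 PHz = 3.29 × 10^21 Hz.
For a photon λ = c/f, so λ = 9.112 × 10^-14 m.
Converting to pm: λ = 0.09112 pm ≈ 0.0911 pm.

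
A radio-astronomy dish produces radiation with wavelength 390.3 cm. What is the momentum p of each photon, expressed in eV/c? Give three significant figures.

First convert: λ = 390.3 cm = 3.903 m.
Apply p = h/λ: p = 1.698·10^-34 kg·m/s.
Converting to eV/c: p = 3.177·10^-7 eV/c ≈ 3.18·10^-7 eV/c.

3.18·10^-7 eV/c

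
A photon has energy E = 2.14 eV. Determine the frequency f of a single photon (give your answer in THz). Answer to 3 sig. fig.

517 THz

First convert: E = 2.14 eV = 3.4287·10^-19 J.
Apply f = E/h: f = 5.174·10^14 Hz.
Converting to THz: f = 517.4 THz ≈ 517 THz.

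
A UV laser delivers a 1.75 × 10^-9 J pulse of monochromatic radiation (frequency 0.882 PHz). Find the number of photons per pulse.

Per-photon energy: E = 5.844 × 10^-19 J (from frequency = 0.882 PHz).
N = E_total / E_photon = 1.75 × 10^-9 J / 5.844 × 10^-19 J = 2.99 × 10^9.

2.99 × 10^9 photons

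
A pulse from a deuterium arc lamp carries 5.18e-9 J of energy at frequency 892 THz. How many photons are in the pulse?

Per-photon energy: E = 5.910e-19 J (from frequency = 892 THz).
N = E_total / E_photon = 5.18e-9 J / 5.910e-19 J = 8.76e9.

8.76e9 photons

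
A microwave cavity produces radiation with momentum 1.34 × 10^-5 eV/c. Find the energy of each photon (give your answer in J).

2.15 × 10^-24 J

Convert to SI: p = 1.34 × 10^-5 eV/c = 7.1613 × 10^-33 kg·m/s.
For a photon E = pc, so E = 2.147 × 10^-24 J.
So E ≈ 2.15 × 10^-24 J.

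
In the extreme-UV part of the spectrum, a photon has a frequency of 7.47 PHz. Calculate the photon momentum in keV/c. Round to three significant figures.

(h = 6.62607015·10^-34 J·s, c = 2.99792458·10^8 m/s, 1 eV = 1.602176634·10^-19 J.)
Convert to SI: f = 7.47 PHz = 7.47·10^15 Hz.
Since p = hf/c for a photon, p = 1.651·10^-26 kg·m/s.
Converting to keV/c: p = 0.03089 keV/c ≈ 0.0309 keV/c.

0.0309 keV/c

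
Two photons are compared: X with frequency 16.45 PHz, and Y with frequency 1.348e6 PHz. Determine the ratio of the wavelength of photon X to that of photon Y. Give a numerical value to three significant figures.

8.19e4

λ_X = 1.822e-8 m (from frequency = 16.45 PHz, via λ = c/f).
λ_Y = 2.224e-13 m (from frequency = 1.348e6 PHz, via λ = c/f).
Ratio = 1.822e-8 / 2.224e-13 = 8.19e4.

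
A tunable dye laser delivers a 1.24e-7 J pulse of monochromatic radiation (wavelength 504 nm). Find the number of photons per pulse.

3.15e11 photons

Per-photon energy: E = 3.941e-19 J (from wavelength = 504 nm).
N = E_total / E_photon = 1.24e-7 J / 3.941e-19 J = 3.15e11.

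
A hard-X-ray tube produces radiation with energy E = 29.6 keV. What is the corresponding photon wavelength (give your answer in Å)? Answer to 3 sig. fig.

0.419 Å

Take h = 6.62607015e-34 J·s, c = 2.99792458e8 m/s, 1 eV = 1.602176634e-19 J.
First convert: E = 29.6 keV = 4.7424e-15 J.
For a photon λ = hc/E, so λ = 4.189e-11 m.
Converting to Å: λ = 0.4189 Å ≈ 0.419 Å.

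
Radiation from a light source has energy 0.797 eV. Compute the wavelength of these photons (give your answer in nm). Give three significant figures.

1560 nm

First convert: E = 0.797 eV = 1.2769·10^-19 J.
Apply λ = hc/E: λ = 1.556·10^-6 m.
Converting to nm: λ = 1556 nm ≈ 1560 nm.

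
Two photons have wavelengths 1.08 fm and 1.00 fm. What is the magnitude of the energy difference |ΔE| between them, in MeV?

91.8 MeV

Using E = hc/λ: E₁ = 1.839·10^-10 J, E₂ = 1.986·10^-10 J.
|ΔE| = |1.839·10^-10 − 1.986·10^-10| = 1.47·10^-11 J = 91.8 MeV.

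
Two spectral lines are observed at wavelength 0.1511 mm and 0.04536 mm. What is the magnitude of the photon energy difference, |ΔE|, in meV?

Using E = hc/λ: E₁ = 1.3147 × 10^-21 J, E₂ = 4.3793 × 10^-21 J.
|ΔE| = |1.3147 × 10^-21 − 4.3793 × 10^-21| = 3.06 × 10^-21 J = 19.1 meV.

19.1 meV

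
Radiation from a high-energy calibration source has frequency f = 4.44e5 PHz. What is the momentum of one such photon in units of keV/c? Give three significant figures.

1840 keV/c

Use h = 6.62607015e-34 J·s, c = 2.99792458e8 m/s, 1 eV = 1.602176634e-19 J.
Convert to SI: f = 4.44e5 PHz = 4.44e20 Hz.
Apply p = hf/c: p = 9.813e-22 kg·m/s.
Converting to keV/c: p = 1836 keV/c ≈ 1840 keV/c.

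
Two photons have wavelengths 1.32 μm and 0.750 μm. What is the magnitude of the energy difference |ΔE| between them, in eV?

0.714 eV

Using E = hc/λ: E₁ = 1.505·10^-19 J, E₂ = 2.649·10^-19 J.
|ΔE| = |1.505·10^-19 − 2.649·10^-19| = 1.14·10^-19 J = 0.714 eV.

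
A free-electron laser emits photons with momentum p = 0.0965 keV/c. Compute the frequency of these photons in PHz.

Use h = 6.62607015·10^-34 J·s, c = 2.99792458·10^8 m/s, 1 eV = 1.602176634·10^-19 J.
First convert: p = 0.0965 keV/c = 5.1572·10^-26 kg·m/s.
Apply f = pc/h: f = 2.333·10^16 Hz.
Converting to PHz: f = 23.33 PHz ≈ 23.3 PHz.

23.3 PHz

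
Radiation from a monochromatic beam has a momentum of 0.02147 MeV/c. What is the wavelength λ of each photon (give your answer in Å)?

0.577 Å

In SI units: p = 0.02147 MeV/c = 1.1474e-23 kg·m/s.
For a photon λ = h/p, so λ = 5.775e-11 m.
Converting to Å: λ = 0.5775 Å ≈ 0.577 Å.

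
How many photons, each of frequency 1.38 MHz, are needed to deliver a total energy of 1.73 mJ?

1.89e24 photons

Per-photon energy: E = 9.144e-28 J (from frequency = 1.38 MHz).
N = E_total / E_photon = 0.00173 J / 9.144e-28 J = 1.89e24.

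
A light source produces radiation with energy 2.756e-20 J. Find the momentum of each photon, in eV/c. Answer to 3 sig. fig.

0.172 eV/c

The photon relation is p = E/c, giving p = 9.193e-29 kg·m/s.
Converting to eV/c: p = 0.1720 eV/c ≈ 0.172 eV/c.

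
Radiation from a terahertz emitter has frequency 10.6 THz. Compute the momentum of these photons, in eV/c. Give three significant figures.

0.0438 eV/c

(h = 6.62607015 × 10^-34 J·s, c = 2.99792458 × 10^8 m/s, 1 eV = 1.602176634 × 10^-19 J.)
First convert: f = 10.6 THz = 1.06 × 10^13 Hz.
Apply p = hf/c: p = 2.343 × 10^-29 kg·m/s.
Converting to eV/c: p = 0.04384 eV/c ≈ 0.0438 eV/c.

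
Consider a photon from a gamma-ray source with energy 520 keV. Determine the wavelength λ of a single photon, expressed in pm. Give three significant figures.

Use h = 6.62607015·10^-34 J·s, c = 2.99792458·10^8 m/s, 1 eV = 1.602176634·10^-19 J.
Convert to SI: E = 520 keV = 8.3313·10^-14 J.
Since λ = hc/E for a photon, λ = 2.384·10^-12 m.
Converting to pm: λ = 2.384 pm ≈ 2.38 pm.

2.38 pm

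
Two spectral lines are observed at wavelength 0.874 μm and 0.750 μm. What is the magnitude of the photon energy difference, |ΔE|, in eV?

Using E = hc/λ: E₁ = 2.273 × 10^-19 J, E₂ = 2.649 × 10^-19 J.
|ΔE| = |2.273 × 10^-19 − 2.649 × 10^-19| = 3.76 × 10^-20 J = 0.235 eV.

0.235 eV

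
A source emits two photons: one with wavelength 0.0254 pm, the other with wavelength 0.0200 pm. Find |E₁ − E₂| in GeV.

Using E = hc/λ: E₁ = 7.821 × 10^-12 J, E₂ = 9.932 × 10^-12 J.
|ΔE| = |7.821 × 10^-12 − 9.932 × 10^-12| = 2.11 × 10^-12 J = 0.0132 GeV.

0.0132 GeV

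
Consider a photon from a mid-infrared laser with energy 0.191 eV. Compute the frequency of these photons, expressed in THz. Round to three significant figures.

46.2 THz

Use h = 6.62607015e-34 J·s, 1 eV = 1.602176634e-19 J.
First convert: E = 0.191 eV = 3.0602e-20 J.
Apply f = E/h: f = 4.618e13 Hz.
Converting to THz: f = 46.18 THz ≈ 46.2 THz.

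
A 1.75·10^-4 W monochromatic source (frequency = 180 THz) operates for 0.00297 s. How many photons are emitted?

4.36·10^12 photons

Total energy: E_total = P·t = 1.75·10^-4 × 0.00297 = 5.197·10^-7 J.
Per-photon energy: E = 1.193·10^-19 J.
N = E_total / E_photon = 4.36·10^12.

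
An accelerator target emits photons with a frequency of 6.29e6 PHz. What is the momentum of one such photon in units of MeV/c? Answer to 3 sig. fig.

First convert: f = 6.29e6 PHz = 6.29e21 Hz.
The photon relation is p = hf/c, giving p = 1.390e-20 kg·m/s.
Converting to MeV/c: p = 26.01 MeV/c ≈ 26.0 MeV/c.

26.0 MeV/c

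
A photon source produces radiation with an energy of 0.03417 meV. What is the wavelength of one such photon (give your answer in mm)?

36.3 mm

Use h = 6.62607015e-34 J·s, c = 2.99792458e8 m/s, 1 eV = 1.602176634e-19 J.
First convert: E = 0.03417 meV = 5.4746e-24 J.
Apply λ = hc/E: λ = 0.03628 m.
Converting to mm: λ = 36.28 mm ≈ 36.3 mm.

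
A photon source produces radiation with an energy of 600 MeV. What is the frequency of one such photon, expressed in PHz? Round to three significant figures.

1.45 × 10^8 PHz

Convert to SI: E = 600 MeV = 9.6131 × 10^-11 J.
Since f = E/h for a photon, f = 1.451 × 10^23 Hz.
Converting to PHz: f = 1.451 × 10^8 PHz ≈ 1.45 × 10^8 PHz.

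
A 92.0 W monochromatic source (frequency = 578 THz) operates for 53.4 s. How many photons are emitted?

Total energy: E_total = P·t = 92.0 × 53.4 = 4913 J.
Per-photon energy: E = 3.830e-19 J.
N = E_total / E_photon = 1.28e22.

1.28e22 photons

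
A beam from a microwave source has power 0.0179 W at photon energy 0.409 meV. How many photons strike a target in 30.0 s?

Total energy: E_total = P·t = 0.0179 × 30.0 = 0.5370 J.
Per-photon energy: E = 6.553 × 10^-23 J.
N = E_total / E_photon = 8.19 × 10^21.

8.19 × 10^21 photons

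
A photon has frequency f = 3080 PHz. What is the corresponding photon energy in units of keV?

Take h = 6.62607015 × 10^-34 J·s, 1 eV = 1.602176634 × 10^-19 J.
In SI units: f = 3080 PHz = 3.08 × 10^18 Hz.
For a photon E = hf, so E = 2.041 × 10^-15 J.
Converting to keV: E = 12.74 keV ≈ 12.7 keV.

12.7 keV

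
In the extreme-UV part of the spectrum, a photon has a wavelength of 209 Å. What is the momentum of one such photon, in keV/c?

Use h = 6.62607015 × 10^-34 J·s, c = 2.99792458 × 10^8 m/s, 1 eV = 1.602176634 × 10^-19 J.
Convert to SI: λ = 209 Å = 2.09 × 10^-8 m.
The photon relation is p = h/λ, giving p = 3.170 × 10^-26 kg·m/s.
Converting to keV/c: p = 0.05932 keV/c ≈ 0.0593 keV/c.

0.0593 keV/c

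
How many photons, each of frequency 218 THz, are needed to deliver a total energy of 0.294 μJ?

Per-photon energy: E = 1.444e-19 J (from frequency = 218 THz).
N = E_total / E_photon = 2.94e-7 J / 1.444e-19 J = 2.04e12.

2.04e12 photons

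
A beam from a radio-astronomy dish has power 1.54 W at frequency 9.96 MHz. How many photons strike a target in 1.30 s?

Total energy: E_total = P·t = 1.54 × 1.30 = 2.002 J.
Per-photon energy: E = 6.600 × 10^-27 J.
N = E_total / E_photon = 3.03 × 10^26.

3.03 × 10^26 photons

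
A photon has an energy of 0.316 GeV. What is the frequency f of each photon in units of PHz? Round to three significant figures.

7.64 × 10^7 PHz

Use h = 6.62607015 × 10^-34 J·s, 1 eV = 1.602176634 × 10^-19 J.
Convert to SI: E = 0.316 GeV = 5.0629 × 10^-11 J.
For a photon f = E/h, so f = 7.641 × 10^22 Hz.
Converting to PHz: f = 7.641 × 10^7 PHz ≈ 7.64 × 10^7 PHz.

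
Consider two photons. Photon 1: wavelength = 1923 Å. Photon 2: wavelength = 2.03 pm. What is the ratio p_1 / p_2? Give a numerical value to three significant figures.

p_1 = 3.446 × 10^-27 kg·m/s (from wavelength = 1923 Å, via p = h/λ).
p_2 = 3.264 × 10^-22 kg·m/s (from wavelength = 2.03 pm, via p = h/λ).
Ratio = 3.446 × 10^-27 / 3.264 × 10^-22 = 1.06 × 10^-5.

1.06 × 10^-5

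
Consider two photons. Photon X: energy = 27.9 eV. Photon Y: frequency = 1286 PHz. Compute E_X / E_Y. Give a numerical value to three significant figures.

E_X = 4.470 × 10^-18 J (from energy = 27.9 eV, via E given directly).
E_Y = 8.521 × 10^-16 J (from frequency = 1286 PHz, via E = hf).
Ratio = 4.470 × 10^-18 / 8.521 × 10^-16 = 5.25 × 10^-3.

5.25 × 10^-3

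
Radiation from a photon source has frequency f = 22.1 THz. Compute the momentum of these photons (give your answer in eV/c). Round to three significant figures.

(h = 6.62607015 × 10^-34 J·s, c = 2.99792458 × 10^8 m/s, 1 eV = 1.602176634 × 10^-19 J.)
First convert: f = 22.1 THz = 2.21 × 10^13 Hz.
Since p = hf/c for a photon, p = 4.885 × 10^-29 kg·m/s.
Converting to eV/c: p = 0.09140 eV/c ≈ 0.0914 eV/c.

0.0914 eV/c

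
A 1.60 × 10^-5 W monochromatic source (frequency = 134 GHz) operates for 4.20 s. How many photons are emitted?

Total energy: E_total = P·t = 1.60 × 10^-5 × 4.20 = 6.720 × 10^-5 J.
Per-photon energy: E = 8.879 × 10^-23 J.
N = E_total / E_photon = 7.57 × 10^17.

7.57 × 10^17 photons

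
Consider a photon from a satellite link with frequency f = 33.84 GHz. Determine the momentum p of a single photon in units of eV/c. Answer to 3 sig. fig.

Take h = 6.62607015e-34 J·s, c = 2.99792458e8 m/s, 1 eV = 1.602176634e-19 J.
In SI units: f = 33.84 GHz = 3.384e10 Hz.
The photon relation is p = hf/c, giving p = 7.479e-32 kg·m/s.
Converting to eV/c: p = 1.400e-4 eV/c ≈ 1.40e-4 eV/c.

1.40e-4 eV/c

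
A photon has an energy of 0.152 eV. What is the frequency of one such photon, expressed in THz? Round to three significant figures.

Convert to SI: E = 0.152 eV = 2.4353e-20 J.
Since f = E/h for a photon, f = 3.675e13 Hz.
Converting to THz: f = 36.75 THz ≈ 36.8 THz.

36.8 THz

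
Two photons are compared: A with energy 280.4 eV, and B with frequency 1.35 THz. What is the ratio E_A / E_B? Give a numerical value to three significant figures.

5.02e4

E_A = 4.493e-17 J (from energy = 280.4 eV, via E given directly).
E_B = 8.945e-22 J (from frequency = 1.35 THz, via E = hf).
Ratio = 4.493e-17 / 8.945e-22 = 5.02e4.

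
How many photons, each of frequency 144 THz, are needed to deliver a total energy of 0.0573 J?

6.01 × 10^17 photons

Per-photon energy: E = 9.542 × 10^-20 J (from frequency = 144 THz).
N = E_total / E_photon = 0.0573 J / 9.542 × 10^-20 J = 6.01 × 10^17.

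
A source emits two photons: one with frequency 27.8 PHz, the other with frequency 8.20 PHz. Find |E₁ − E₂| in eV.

Using E = hf: E₁ = 1.842 × 10^-17 J, E₂ = 5.433 × 10^-18 J.
|ΔE| = |1.842 × 10^-17 − 5.433 × 10^-18| = 1.30 × 10^-17 J = 81.1 eV.

81.1 eV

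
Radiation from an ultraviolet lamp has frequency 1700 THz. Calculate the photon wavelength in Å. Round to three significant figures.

1760 Å

(c = 2.99792458 × 10^8 m/s.)
First convert: f = 1700 THz = 1.7 × 10^15 Hz.
For a photon λ = c/f, so λ = 1.763 × 10^-7 m.
Converting to Å: λ = 1763 Å ≈ 1760 Å.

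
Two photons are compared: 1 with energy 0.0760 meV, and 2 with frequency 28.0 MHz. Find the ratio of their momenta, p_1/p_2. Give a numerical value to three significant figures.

p_1 = 4.062e-32 kg·m/s (from energy = 0.0760 meV, via p = E/c).
p_2 = 6.189e-35 kg·m/s (from frequency = 28.0 MHz, via p = hf/c).
Ratio = 4.062e-32 / 6.189e-35 = 656.

656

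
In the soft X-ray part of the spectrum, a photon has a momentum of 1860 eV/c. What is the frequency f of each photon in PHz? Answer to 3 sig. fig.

450 PHz

Convert to SI: p = 1860 eV/c = 9.9404e-25 kg·m/s.
Since f = pc/h for a photon, f = 4.497e17 Hz.
Converting to PHz: f = 449.7 PHz ≈ 450 PHz.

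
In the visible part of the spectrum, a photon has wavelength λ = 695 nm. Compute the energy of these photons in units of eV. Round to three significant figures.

1.78 eV

First convert: λ = 695 nm = 6.95e-7 m.
The photon relation is E = hc/λ, giving E = 2.858e-19 J.
Converting to eV: E = 1.784 eV ≈ 1.78 eV.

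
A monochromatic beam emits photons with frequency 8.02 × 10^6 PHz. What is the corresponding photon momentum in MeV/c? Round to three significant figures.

In SI units: f = 8.02 × 10^6 PHz = 8.02 × 10^21 Hz.
Since p = hf/c for a photon, p = 1.773 × 10^-20 kg·m/s.
Converting to MeV/c: p = 33.17 MeV/c ≈ 33.2 MeV/c.

33.2 MeV/c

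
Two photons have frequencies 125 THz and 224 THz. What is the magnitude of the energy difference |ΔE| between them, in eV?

Using E = hf: E₁ = 8.283e-20 J, E₂ = 1.484e-19 J.
|ΔE| = |8.283e-20 − 1.484e-19| = 6.56e-20 J = 0.409 eV.

0.409 eV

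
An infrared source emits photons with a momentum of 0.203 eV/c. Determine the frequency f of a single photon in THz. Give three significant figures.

49.1 THz

(h = 6.62607015 × 10^-34 J·s, c = 2.99792458 × 10^8 m/s, 1 eV = 1.602176634 × 10^-19 J.)
First convert: p = 0.203 eV/c = 1.0849 × 10^-28 kg·m/s.
Since f = pc/h for a photon, f = 4.909 × 10^13 Hz.
Converting to THz: f = 49.09 THz ≈ 49.1 THz.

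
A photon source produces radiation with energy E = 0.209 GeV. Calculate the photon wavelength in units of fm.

Convert to SI: E = 0.209 GeV = 3.3485e-11 J.
For a photon λ = hc/E, so λ = 5.932e-15 m.
Converting to fm: λ = 5.932 fm ≈ 5.93 fm.

5.93 fm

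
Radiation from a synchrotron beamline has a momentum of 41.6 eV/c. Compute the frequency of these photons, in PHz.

10.1 PHz

First convert: p = 41.6 eV/c = 2.2232 × 10^-26 kg·m/s.
Apply f = pc/h: f = 1.006 × 10^16 Hz.
Converting to PHz: f = 10.06 PHz ≈ 10.1 PHz.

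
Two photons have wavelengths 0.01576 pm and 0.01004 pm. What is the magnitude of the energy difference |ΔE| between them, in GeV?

Using E = hc/λ: E₁ = 1.2604·10^-11 J, E₂ = 1.9785·10^-11 J.
|ΔE| = |1.2604·10^-11 − 1.9785·10^-11| = 7.18·10^-12 J = 0.0448 GeV.

0.0448 GeV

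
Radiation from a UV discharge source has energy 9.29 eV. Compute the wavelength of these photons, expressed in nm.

In SI units: E = 9.29 eV = 1.4884e-18 J.
Apply λ = hc/E: λ = 1.335e-7 m.
Converting to nm: λ = 133.5 nm ≈ 133 nm.

133 nm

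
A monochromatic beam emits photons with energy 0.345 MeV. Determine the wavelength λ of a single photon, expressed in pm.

Take h = 6.62607015 × 10^-34 J·s, c = 2.99792458 × 10^8 m/s, 1 eV = 1.602176634 × 10^-19 J.
First convert: E = 0.345 MeV = 5.5275 × 10^-14 J.
Apply λ = hc/E: λ = 3.594 × 10^-12 m.
Converting to pm: λ = 3.594 pm ≈ 3.59 pm.

3.59 pm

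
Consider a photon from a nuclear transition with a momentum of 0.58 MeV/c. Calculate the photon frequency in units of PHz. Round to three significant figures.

1.40e5 PHz

In SI units: p = 0.58 MeV/c = 3.0997e-22 kg·m/s.
The photon relation is f = pc/h, giving f = 1.402e20 Hz.
Converting to PHz: f = 140200 PHz ≈ 1.40e5 PHz.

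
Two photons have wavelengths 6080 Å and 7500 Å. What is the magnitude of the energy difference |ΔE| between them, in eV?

0.386 eV

Using E = hc/λ: E₁ = 3.267 × 10^-19 J, E₂ = 2.649 × 10^-19 J.
|ΔE| = |3.267 × 10^-19 − 2.649 × 10^-19| = 6.19 × 10^-20 J = 0.386 eV.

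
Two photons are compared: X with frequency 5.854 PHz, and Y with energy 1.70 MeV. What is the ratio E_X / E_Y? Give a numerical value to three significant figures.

E_X = 3.879 × 10^-18 J (from frequency = 5.854 PHz, via E = hf).
E_Y = 2.724 × 10^-13 J (from energy = 1.70 MeV, via E given directly).
Ratio = 3.879 × 10^-18 / 2.724 × 10^-13 = 1.42 × 10^-5.

1.42 × 10^-5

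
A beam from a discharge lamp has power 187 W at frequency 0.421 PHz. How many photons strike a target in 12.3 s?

Total energy: E_total = P·t = 187 × 12.3 = 2300 J.
Per-photon energy: E = 2.790e-19 J.
N = E_total / E_photon = 8.25e21.

8.25e21 photons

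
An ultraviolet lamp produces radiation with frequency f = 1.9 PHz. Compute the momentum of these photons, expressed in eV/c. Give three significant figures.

Take h = 6.62607015 × 10^-34 J·s, c = 2.99792458 × 10^8 m/s, 1 eV = 1.602176634 × 10^-19 J.
First convert: f = 1.9 PHz = 1.9 × 10^15 Hz.
Since p = hf/c for a photon, p = 4.199 × 10^-27 kg·m/s.
Converting to eV/c: p = 7.858 eV/c ≈ 7.86 eV/c.

7.86 eV/c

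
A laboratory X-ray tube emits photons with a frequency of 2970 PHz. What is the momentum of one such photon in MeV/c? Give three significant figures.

First convert: f = 2970 PHz = 2.97e18 Hz.
For a photon p = hf/c, so p = 6.564e-24 kg·m/s.
Converting to MeV/c: p = 0.01228 MeV/c ≈ 0.0123 MeV/c.

0.0123 MeV/c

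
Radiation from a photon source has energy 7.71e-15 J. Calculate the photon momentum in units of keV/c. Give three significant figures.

48.1 keV/c

Take c = 2.99792458e8 m/s, 1 eV = 1.602176634e-19 J.
For a photon p = E/c, so p = 2.572e-23 kg·m/s.
Converting to keV/c: p = 48.12 keV/c ≈ 48.1 keV/c.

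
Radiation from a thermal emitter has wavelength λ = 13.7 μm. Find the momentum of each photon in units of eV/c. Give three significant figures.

Convert to SI: λ = 13.7 μm = 1.37 × 10^-5 m.
The photon relation is p = h/λ, giving p = 4.837 × 10^-29 kg·m/s.
Converting to eV/c: p = 0.09050 eV/c ≈ 0.0905 eV/c.

0.0905 eV/c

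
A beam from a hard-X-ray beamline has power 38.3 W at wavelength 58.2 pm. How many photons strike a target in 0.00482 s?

Total energy: E_total = P·t = 38.3 × 0.00482 = 0.1846 J.
Per-photon energy: E = 3.413·10^-15 J.
N = E_total / E_photon = 5.41·10^13.

5.41·10^13 photons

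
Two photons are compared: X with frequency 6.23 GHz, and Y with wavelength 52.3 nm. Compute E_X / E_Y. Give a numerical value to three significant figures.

1.09 × 10^-6

E_X = 4.128 × 10^-24 J (from frequency = 6.23 GHz, via E = hf).
E_Y = 3.798 × 10^-18 J (from wavelength = 52.3 nm, via E = hc/λ).
Ratio = 4.128 × 10^-24 / 3.798 × 10^-18 = 1.09 × 10^-6.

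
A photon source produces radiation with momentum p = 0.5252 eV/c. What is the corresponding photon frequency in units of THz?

127 THz

(h = 6.62607015e-34 J·s, c = 2.99792458e8 m/s, 1 eV = 1.602176634e-19 J.)
Convert to SI: p = 0.5252 eV/c = 2.8068e-28 kg·m/s.
Apply f = pc/h: f = 1.270e14 Hz.
Converting to THz: f = 127.0 THz ≈ 127 THz.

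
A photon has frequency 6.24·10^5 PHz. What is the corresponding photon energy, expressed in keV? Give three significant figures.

2580 keV

Use h = 6.62607015·10^-34 J·s, 1 eV = 1.602176634·10^-19 J.
Convert to SI: f = 6.24·10^5 PHz = 6.24·10^20 Hz.
The photon relation is E = hf, giving E = 4.135·10^-13 J.
Converting to keV: E = 2581 keV ≈ 2580 keV.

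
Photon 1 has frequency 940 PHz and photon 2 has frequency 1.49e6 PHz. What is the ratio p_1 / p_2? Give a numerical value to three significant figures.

6.31e-4

p_1 = 2.078e-24 kg·m/s (from frequency = 940 PHz, via p = hf/c).
p_2 = 3.293e-21 kg·m/s (from frequency = 1.49e6 PHz, via p = hf/c).
Ratio = 2.078e-24 / 3.293e-21 = 6.31e-4.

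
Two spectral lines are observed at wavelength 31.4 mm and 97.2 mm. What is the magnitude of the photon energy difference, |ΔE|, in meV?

0.0267 meV

Using E = hc/λ: E₁ = 6.326 × 10^-24 J, E₂ = 2.044 × 10^-24 J.
|ΔE| = |6.326 × 10^-24 − 2.044 × 10^-24| = 4.28 × 10^-24 J = 0.0267 meV.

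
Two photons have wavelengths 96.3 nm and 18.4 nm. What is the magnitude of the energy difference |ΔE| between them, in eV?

Using E = hc/λ: E₁ = 2.063 × 10^-18 J, E₂ = 1.080 × 10^-17 J.
|ΔE| = |2.063 × 10^-18 − 1.080 × 10^-17| = 8.73 × 10^-18 J = 54.5 eV.

54.5 eV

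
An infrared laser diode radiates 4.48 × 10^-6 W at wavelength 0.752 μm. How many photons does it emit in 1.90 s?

Total energy: E_total = P·t = 4.48 × 10^-6 × 1.90 = 8.512 × 10^-6 J.
Per-photon energy: E = 2.642 × 10^-19 J.
N = E_total / E_photon = 3.22 × 10^13.

3.22 × 10^13 photons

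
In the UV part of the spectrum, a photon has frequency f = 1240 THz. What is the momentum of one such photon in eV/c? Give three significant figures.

5.13 eV/c

(h = 6.62607015e-34 J·s, c = 2.99792458e8 m/s, 1 eV = 1.602176634e-19 J.)
Convert to SI: f = 1240 THz = 1.24e15 Hz.
Apply p = hf/c: p = 2.741e-27 kg·m/s.
Converting to eV/c: p = 5.128 eV/c ≈ 5.13 eV/c.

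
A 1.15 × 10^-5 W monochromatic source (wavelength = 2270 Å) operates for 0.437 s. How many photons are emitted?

Total energy: E_total = P·t = 1.15 × 10^-5 × 0.437 = 5.026 × 10^-6 J.
Per-photon energy: E = 8.751 × 10^-19 J.
N = E_total / E_photon = 5.74 × 10^12.

5.74 × 10^12 photons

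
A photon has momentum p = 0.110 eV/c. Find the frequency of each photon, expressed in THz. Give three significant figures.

26.6 THz

Use h = 6.62607015 × 10^-34 J·s, c = 2.99792458 × 10^8 m/s, 1 eV = 1.602176634 × 10^-19 J.
In SI units: p = 0.110 eV/c = 5.8787 × 10^-29 kg·m/s.
The photon relation is f = pc/h, giving f = 2.660 × 10^13 Hz.
Converting to THz: f = 26.60 THz ≈ 26.6 THz.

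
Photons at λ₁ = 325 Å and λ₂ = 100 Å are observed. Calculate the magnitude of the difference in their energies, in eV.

85.8 eV

Using E = hc/λ: E₁ = 6.112e-18 J, E₂ = 1.986e-17 J.
|ΔE| = |6.112e-18 − 1.986e-17| = 1.38e-17 J = 85.8 eV.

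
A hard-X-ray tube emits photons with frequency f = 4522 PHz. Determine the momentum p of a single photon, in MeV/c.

0.0187 MeV/c

Convert to SI: f = 4522 PHz = 4.522e18 Hz.
The photon relation is p = hf/c, giving p = 9.995e-24 kg·m/s.
Converting to MeV/c: p = 0.01870 MeV/c ≈ 0.0187 MeV/c.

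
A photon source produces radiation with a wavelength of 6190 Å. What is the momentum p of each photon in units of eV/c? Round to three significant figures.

Use h = 6.62607015e-34 J·s, c = 2.99792458e8 m/s, 1 eV = 1.602176634e-19 J.
In SI units: λ = 6190 Å = 6.19e-7 m.
Since p = h/λ for a photon, p = 1.070e-27 kg·m/s.
Converting to eV/c: p = 2.003 eV/c ≈ 2.00 eV/c.

2.00 eV/c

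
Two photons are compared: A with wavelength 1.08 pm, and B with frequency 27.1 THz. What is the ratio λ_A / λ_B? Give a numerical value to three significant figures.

λ_A = 1.080 × 10^-12 m (from wavelength = 1.08 pm, via λ given directly).
λ_B = 1.106 × 10^-5 m (from frequency = 27.1 THz, via λ = c/f).
Ratio = 1.080 × 10^-12 / 1.106 × 10^-5 = 9.76 × 10^-8.

9.76 × 10^-8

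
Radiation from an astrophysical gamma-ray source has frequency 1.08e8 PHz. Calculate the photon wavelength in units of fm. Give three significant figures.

Convert to SI: f = 1.08e8 PHz = 1.08e23 Hz.
Since λ = c/f for a photon, λ = 2.776e-15 m.
Converting to fm: λ = 2.776 fm ≈ 2.78 fm.

2.78 fm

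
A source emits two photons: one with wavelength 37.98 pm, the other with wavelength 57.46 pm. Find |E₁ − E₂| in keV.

11.1 keV

Using E = hc/λ: E₁ = 5.2302e-15 J, E₂ = 3.4571e-15 J.
|ΔE| = |5.2302e-15 − 3.4571e-15| = 1.77e-15 J = 11.1 keV.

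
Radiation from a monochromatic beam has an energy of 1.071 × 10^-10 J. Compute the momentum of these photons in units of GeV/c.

0.668 GeV/c

Take c = 2.99792458 × 10^8 m/s, 1 eV = 1.602176634 × 10^-19 J.
Since p = E/c for a photon, p = 3.572 × 10^-19 kg·m/s.
Converting to GeV/c: p = 0.6685 GeV/c ≈ 0.668 GeV/c.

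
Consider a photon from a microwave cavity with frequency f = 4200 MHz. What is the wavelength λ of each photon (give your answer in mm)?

(c = 2.99792458e8 m/s.)
Convert to SI: f = 4200 MHz = 4.20e9 Hz.
Apply λ = c/f: λ = 0.07138 m.
Converting to mm: λ = 71.38 mm ≈ 71.4 mm.

71.4 mm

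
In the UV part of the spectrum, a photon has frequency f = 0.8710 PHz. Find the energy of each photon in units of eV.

3.60 eV

Convert to SI: f = 0.8710 PHz = 8.710e14 Hz.
Apply E = hf: E = 5.771e-19 J.
Converting to eV: E = 3.602 eV ≈ 3.60 eV.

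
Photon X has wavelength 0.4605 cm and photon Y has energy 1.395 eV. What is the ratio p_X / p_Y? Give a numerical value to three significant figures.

p_X = 1.439e-31 kg·m/s (from wavelength = 0.4605 cm, via p = h/λ).
p_Y = 7.455e-28 kg·m/s (from energy = 1.395 eV, via p = E/c).
Ratio = 1.439e-31 / 7.455e-28 = 1.93e-4.

1.93e-4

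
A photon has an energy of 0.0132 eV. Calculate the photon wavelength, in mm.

(h = 6.62607015e-34 J·s, c = 2.99792458e8 m/s, 1 eV = 1.602176634e-19 J.)
In SI units: E = 0.0132 eV = 2.1149e-21 J.
Since λ = hc/E for a photon, λ = 9.393e-5 m.
Converting to mm: λ = 0.09393 mm ≈ 0.0939 mm.

0.0939 mm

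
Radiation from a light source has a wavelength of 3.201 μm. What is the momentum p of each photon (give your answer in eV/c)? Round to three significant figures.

(h = 6.62607015e-34 J·s, c = 2.99792458e8 m/s, 1 eV = 1.602176634e-19 J.)
In SI units: λ = 3.201 μm = 3.201e-6 m.
The photon relation is p = h/λ, giving p = 2.070e-28 kg·m/s.
Converting to eV/c: p = 0.3873 eV/c ≈ 0.387 eV/c.

0.387 eV/c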